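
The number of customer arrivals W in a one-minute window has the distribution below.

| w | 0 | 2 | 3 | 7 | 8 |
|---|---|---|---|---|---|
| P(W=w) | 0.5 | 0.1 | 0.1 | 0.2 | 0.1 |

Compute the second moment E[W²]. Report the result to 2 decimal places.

17.50

E[W²] = (0)²(0.5) + (2)²(0.1) + (3)²(0.1) + (7)²(0.2) + (8)²(0.1) = 17.5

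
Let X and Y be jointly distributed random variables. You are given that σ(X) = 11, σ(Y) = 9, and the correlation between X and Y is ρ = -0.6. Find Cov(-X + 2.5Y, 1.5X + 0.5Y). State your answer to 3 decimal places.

-273.300

Var(X) = (11)² = 121;  Var(Y) = (9)² = 81
Cov(X,Y) = ρ·σ(X)·σ(Y) = -0.6·11·9 = -59.4
Cov(-X + 2.5Y, 1.5X + 0.5Y) = (-1)(1.5)Var(X) + (2.5)(0.5)Var(Y) + [(-1)(0.5) + (2.5)(1.5)]Cov(X,Y)
= -1.5·121 + 1.25·81 + 3.25·-59.4 = -273.3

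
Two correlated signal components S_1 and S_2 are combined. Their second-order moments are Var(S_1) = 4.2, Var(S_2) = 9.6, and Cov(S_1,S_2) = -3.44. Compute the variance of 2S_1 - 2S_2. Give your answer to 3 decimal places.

82.720

Var(2S_1 - 2S_2) = (2)²·Var(S_1) + (-2)²·Var(S_2) + 2·(2)·(-2)·Cov(S_1,S_2)
= 4·4.2 + 4·9.6 + -8·-3.44 = 82.72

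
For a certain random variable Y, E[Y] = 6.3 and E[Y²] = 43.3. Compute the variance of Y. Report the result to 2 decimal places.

3.61

var(Y) = 43.3 − (6.3)² = 3.61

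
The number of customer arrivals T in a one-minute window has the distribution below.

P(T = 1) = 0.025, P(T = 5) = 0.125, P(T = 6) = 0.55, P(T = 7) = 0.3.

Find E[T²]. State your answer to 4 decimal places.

E[T²] = (1)²(0.025) + (5)²(0.125) + (6)²(0.55) + (7)²(0.3) = 37.65

37.6500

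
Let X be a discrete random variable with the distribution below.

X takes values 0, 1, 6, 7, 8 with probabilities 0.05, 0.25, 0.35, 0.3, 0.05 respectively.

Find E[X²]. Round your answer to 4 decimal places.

30.7500

E[X²] = (0)²(0.05) + (1)²(0.25) + (6)²(0.35) + (7)²(0.3) + (8)²(0.05) = 30.75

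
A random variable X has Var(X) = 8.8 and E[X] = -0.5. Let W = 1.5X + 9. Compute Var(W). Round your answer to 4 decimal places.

Var(1.5X + 9) = (1.5)²·Var(X) = 2.25·8.8 = 19.8

19.8000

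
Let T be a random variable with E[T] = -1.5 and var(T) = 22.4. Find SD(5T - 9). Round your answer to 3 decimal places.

var(5T - 9) = (5)²·22.4 = 560
SD(5T - 9) = √560 ≈ 23.664

23.664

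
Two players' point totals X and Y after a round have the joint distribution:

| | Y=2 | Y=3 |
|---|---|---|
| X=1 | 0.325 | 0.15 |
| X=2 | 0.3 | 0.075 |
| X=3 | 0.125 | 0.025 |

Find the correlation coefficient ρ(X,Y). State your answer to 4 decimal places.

E[X] = 1.675,  E[Y] = 2.25
E[XY] = 3.725
Cov(X,Y) = E[XY] − E[X]E[Y] = 3.725 − (1.675)(2.25) = -0.04375
var(X) = 0.519375,  var(Y) = 0.1875
ρ = -0.04375 / √(0.519375·0.1875) ≈ -0.1402

-0.1402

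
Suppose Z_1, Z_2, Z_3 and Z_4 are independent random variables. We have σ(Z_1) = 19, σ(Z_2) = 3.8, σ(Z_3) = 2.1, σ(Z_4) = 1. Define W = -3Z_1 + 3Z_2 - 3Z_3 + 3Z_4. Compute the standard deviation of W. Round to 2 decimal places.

58.55

Var(Z_1) = 361, Var(Z_2) = 14.44, Var(Z_3) = 4.41, Var(Z_4) = 1
By independence, Var(W) = (-3)²Var(Z_1) + (3)²Var(Z_2) + (-3)²Var(Z_3) + (3)²Var(Z_4)
= (-3)²·361 + (3)²·14.44 + (-3)²·4.41 + (3)²·1 = 3427.65
σ(W) = √3427.65 ≈ 58.55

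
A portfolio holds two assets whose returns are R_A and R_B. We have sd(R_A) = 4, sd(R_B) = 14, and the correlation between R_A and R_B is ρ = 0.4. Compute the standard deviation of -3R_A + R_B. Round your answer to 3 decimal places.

Var(R_A) = (4)² = 16;  Var(R_B) = (14)² = 196
Cov(R_A,R_B) = ρ·sd(R_A)·sd(R_B) = 0.4·4·14 = 22.4
Var(-3R_A + R_B) = (-3)²·Var(R_A) + (1)²·Var(R_B) + 2·(-3)·(1)·Cov(R_A,R_B)
= 9·16 + 1·196 + -6·22.4 = 205.6
sd(-3R_A + R_B) = √205.6 ≈ 14.339

14.339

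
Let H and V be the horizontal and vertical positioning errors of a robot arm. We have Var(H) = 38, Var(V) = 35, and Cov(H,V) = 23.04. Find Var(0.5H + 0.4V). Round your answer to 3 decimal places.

24.316

Var(0.5H + 0.4V) = (0.5)²·Var(H) + (0.4)²·Var(V) + 2·(0.5)·(0.4)·Cov(H,V)
= 0.25·38 + 0.16·35 + 0.4·23.04 = 24.316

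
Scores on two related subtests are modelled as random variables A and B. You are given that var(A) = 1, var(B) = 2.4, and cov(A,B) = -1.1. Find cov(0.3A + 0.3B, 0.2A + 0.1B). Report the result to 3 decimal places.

cov(0.3A + 0.3B, 0.2A + 0.1B) = (0.3)(0.2)var(A) + (0.3)(0.1)var(B) + [(0.3)(0.1) + (0.3)(0.2)]cov(A,B)
= 0.06·1 + 0.03·2.4 + 0.09·-1.1 = 0.033

0.033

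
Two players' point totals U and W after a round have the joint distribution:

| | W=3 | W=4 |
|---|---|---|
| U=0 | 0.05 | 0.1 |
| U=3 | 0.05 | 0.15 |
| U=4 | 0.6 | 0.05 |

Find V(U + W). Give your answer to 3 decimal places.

1.550

E[U] = 3.2,  E[W] = 3.3,  E[UW] = 10.25
V(U) = 12.2 − (3.2)² = 1.96;  V(W) = 11.1 − (3.3)² = 0.21
Cov(U,W) = 10.25 − (3.2)(3.3) = -0.31
V(U + W) = (1)²·1.96 + (1)²·0.21 + 2·(1)·(1)·-0.31 = 1.55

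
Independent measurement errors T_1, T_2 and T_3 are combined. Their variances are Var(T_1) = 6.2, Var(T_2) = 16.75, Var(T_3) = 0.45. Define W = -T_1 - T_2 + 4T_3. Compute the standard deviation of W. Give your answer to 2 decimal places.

By independence, Var(W) = (-1)²Var(T_1) + (-1)²Var(T_2) + (4)²Var(T_3)
= (-1)²·6.2 + (-1)²·16.75 + (4)²·0.45 = 30.15
SD(W) = √30.15 ≈ 5.49

5.49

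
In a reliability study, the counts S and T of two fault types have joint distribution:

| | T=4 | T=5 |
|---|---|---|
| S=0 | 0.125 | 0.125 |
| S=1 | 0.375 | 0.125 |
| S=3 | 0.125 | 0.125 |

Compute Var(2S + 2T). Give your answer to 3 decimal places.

E[S] = 1.25,  E[T] = 4.375,  E[ST] = 5.5
Var(S) = 2.75 − (1.25)² = 1.1875;  Var(T) = 19.375 − (4.375)² = 0.234375
cov(S,T) = 5.5 − (1.25)(4.375) = 0.03125
Var(2S + 2T) = (2)²·1.1875 + (2)²·0.234375 + 2·(2)·(2)·0.03125 = 5.9375

5.938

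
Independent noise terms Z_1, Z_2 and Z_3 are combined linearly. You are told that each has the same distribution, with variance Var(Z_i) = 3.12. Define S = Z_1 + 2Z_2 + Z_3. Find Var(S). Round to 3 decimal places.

18.720

By independence, Var(S) = (1)²Var(Z_1) + (2)²Var(Z_2) + (1)²Var(Z_3)
= (1)²·3.12 + (2)²·3.12 + (1)²·3.12 = 18.72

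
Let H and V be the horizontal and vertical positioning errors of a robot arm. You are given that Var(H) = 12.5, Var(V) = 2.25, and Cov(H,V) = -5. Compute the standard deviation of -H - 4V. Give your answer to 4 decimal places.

Var(-H - 4V) = (-1)²·Var(H) + (-4)²·Var(V) + 2·(-1)·(-4)·Cov(H,V)
= 1·12.5 + 16·2.25 + 8·-5 = 8.5
σ(-H - 4V) = √8.5 ≈ 2.9155

2.9155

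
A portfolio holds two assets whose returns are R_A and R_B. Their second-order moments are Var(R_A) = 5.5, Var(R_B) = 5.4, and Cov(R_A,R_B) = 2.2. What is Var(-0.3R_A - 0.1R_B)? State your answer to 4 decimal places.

Var(-0.3R_A - 0.1R_B) = (-0.3)²·Var(R_A) + (-0.1)²·Var(R_B) + 2·(-0.3)·(-0.1)·Cov(R_A,R_B)
= 0.09·5.5 + 0.01·5.4 + 0.06·2.2 = 0.681

0.6810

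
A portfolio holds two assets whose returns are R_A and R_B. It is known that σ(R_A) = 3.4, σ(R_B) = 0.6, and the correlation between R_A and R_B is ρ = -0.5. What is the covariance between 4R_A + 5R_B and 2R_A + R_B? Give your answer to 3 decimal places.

80.000

V(R_A) = (3.4)² = 11.56;  V(R_B) = (0.6)² = 0.36
Cov(R_A,R_B) = ρ·σ(R_A)·σ(R_B) = -0.5·3.4·0.6 = -1.02
Cov(4R_A + 5R_B, 2R_A + R_B) = (4)(2)V(R_A) + (5)(1)V(R_B) + [(4)(1) + (5)(2)]Cov(R_A,R_B)
= 8·11.56 + 5·0.36 + 14·-1.02 = 80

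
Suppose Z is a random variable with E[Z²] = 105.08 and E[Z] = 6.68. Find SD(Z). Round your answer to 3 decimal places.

7.775

Var(Z) = 105.08 − (6.68)² = 60.4576
SD(Z) = √60.4576 ≈ 7.775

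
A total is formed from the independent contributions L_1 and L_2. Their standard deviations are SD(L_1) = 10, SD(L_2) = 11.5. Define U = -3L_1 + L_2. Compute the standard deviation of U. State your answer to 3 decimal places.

32.129

V(L_1) = 100, V(L_2) = 132.25
By independence, V(U) = (-3)²V(L_1) + (1)²V(L_2)
= (-3)²·100 + (1)²·132.25 = 1032.25
SD(U) = √1032.25 ≈ 32.129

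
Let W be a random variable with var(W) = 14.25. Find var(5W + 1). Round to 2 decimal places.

var(5W + 1) = (5)²·var(W) = 25·14.25 = 356.25

356.25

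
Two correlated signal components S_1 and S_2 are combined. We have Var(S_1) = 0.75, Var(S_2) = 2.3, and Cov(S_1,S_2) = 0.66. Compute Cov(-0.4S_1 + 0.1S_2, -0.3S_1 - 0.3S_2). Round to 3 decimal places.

Cov(-0.4S_1 + 0.1S_2, -0.3S_1 - 0.3S_2) = (-0.4)(-0.3)Var(S_1) + (0.1)(-0.3)Var(S_2) + [(-0.4)(-0.3) + (0.1)(-0.3)]Cov(S_1,S_2)
= 0.12·0.75 + -0.03·2.3 + 0.09·0.66 = 0.0804

0.080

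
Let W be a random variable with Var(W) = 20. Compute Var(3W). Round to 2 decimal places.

180.00

Var(3W) = (3)²·Var(W) = 9·20 = 180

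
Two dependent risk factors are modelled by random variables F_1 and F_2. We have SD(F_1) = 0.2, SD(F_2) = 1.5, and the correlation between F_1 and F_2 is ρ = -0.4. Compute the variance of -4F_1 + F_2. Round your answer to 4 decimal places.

3.8500

Var(F_1) = (0.2)² = 0.04;  Var(F_2) = (1.5)² = 2.25
Cov(F_1,F_2) = ρ·SD(F_1)·SD(F_2) = -0.4·0.2·1.5 = -0.12
Var(-4F_1 + F_2) = (-4)²·Var(F_1) + (1)²·Var(F_2) + 2·(-4)·(1)·Cov(F_1,F_2)
= 16·0.04 + 1·2.25 + -8·-0.12 = 3.85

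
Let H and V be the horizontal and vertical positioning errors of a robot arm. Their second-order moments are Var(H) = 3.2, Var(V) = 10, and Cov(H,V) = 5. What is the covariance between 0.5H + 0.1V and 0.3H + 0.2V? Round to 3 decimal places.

Cov(0.5H + 0.1V, 0.3H + 0.2V) = (0.5)(0.3)Var(H) + (0.1)(0.2)Var(V) + [(0.5)(0.2) + (0.1)(0.3)]Cov(H,V)
= 0.15·3.2 + 0.02·10 + 0.13·5 = 1.33

1.330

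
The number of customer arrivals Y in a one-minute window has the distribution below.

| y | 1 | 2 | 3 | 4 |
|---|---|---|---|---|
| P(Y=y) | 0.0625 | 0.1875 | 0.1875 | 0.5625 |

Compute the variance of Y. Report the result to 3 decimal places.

E[Y] = (1)(0.0625) + (2)(0.1875) + (3)(0.1875) + (4)(0.5625) = 3.25
E[Y²] = (1)²(0.0625) + (2)²(0.1875) + (3)²(0.1875) + (4)²(0.5625) = 11.5
Var(Y) = E[Y²] − (E[Y])² = 11.5 − (3.25)² = 0.9375

0.938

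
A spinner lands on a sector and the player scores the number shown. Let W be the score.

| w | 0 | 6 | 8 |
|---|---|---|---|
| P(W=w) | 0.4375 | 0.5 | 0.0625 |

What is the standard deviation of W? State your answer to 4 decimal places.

E[W] = (0)(0.4375) + (6)(0.5) + (8)(0.0625) = 3.5
E[W²] = (0)²(0.4375) + (6)²(0.5) + (8)²(0.0625) = 22
V(W) = E[W²] − (E[W])² = 22 − (3.5)² = 9.75
sd(W) = √9.75 ≈ 3.1225

3.1225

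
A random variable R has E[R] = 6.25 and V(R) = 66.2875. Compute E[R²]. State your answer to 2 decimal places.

105.35

E[R²] = V(R) + (E[R])² = 66.2875 + (6.25)² = 105.35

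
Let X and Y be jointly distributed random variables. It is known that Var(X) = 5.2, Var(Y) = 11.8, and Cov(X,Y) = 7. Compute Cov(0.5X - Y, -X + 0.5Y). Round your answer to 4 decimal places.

0.2500

Cov(0.5X - Y, -X + 0.5Y) = (0.5)(-1)Var(X) + (-1)(0.5)Var(Y) + [(0.5)(0.5) + (-1)(-1)]Cov(X,Y)
= -0.5·5.2 + -0.5·11.8 + 1.25·7 = 0.25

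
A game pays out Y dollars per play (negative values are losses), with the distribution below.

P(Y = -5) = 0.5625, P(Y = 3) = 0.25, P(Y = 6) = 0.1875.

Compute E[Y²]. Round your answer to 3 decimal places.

23.063

E[Y²] = (-5)²(0.5625) + (3)²(0.25) + (6)²(0.1875) = 23.0625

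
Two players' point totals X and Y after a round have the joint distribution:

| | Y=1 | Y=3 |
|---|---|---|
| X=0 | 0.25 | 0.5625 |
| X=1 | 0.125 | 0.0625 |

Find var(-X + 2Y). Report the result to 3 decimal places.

E[X] = 0.1875,  E[Y] = 2.25,  E[XY] = 0.3125
var(X) = 0.1875 − (0.1875)² = 0.15234375;  var(Y) = 6 − (2.25)² = 0.9375
Cov(X,Y) = 0.3125 − (0.1875)(2.25) = -0.109375
var(-X + 2Y) = (-1)²·0.15234375 + (2)²·0.9375 + 2·(-1)·(2)·-0.109375 = 4.33984375

4.340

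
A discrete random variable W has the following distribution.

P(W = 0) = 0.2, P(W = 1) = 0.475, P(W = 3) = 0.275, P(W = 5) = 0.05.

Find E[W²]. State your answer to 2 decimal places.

4.20

E[W²] = (0)²(0.2) + (1)²(0.475) + (3)²(0.275) + (5)²(0.05) = 4.2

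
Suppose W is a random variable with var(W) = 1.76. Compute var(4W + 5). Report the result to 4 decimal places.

var(4W + 5) = (4)²·var(W) = 16·1.76 = 28.16

28.1600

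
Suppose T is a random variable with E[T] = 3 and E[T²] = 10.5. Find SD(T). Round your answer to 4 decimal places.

V(T) = 10.5 − (3)² = 1.5
SD(T) = √1.5 ≈ 1.2247

1.2247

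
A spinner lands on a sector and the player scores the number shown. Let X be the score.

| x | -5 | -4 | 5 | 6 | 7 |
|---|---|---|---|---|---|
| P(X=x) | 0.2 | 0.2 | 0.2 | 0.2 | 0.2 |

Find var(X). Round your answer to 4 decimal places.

E[X] = (-5)(0.2) + (-4)(0.2) + (5)(0.2) + (6)(0.2) + (7)(0.2) = 1.8
E[X²] = (-5)²(0.2) + (-4)²(0.2) + (5)²(0.2) + (6)²(0.2) + (7)²(0.2) = 30.2
var(X) = E[X²] − (E[X])² = 30.2 − (1.8)² = 26.96

26.9600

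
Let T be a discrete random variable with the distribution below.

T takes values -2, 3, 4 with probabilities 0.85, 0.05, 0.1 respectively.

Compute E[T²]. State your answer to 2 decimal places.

5.45

E[T²] = (-2)²(0.85) + (3)²(0.05) + (4)²(0.1) = 5.45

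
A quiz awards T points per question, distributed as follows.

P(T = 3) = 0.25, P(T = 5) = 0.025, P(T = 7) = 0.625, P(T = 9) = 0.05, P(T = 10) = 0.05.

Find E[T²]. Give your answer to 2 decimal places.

E[T²] = (3)²(0.25) + (5)²(0.025) + (7)²(0.625) + (9)²(0.05) + (10)²(0.05) = 42.55

42.55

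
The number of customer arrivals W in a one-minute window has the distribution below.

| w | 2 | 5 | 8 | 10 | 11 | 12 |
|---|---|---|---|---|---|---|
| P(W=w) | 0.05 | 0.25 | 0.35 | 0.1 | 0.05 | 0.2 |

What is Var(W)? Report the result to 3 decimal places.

E[W] = (2)(0.05) + (5)(0.25) + (8)(0.35) + (10)(0.1) + (11)(0.05) + (12)(0.2) = 8.1
E[W²] = (2)²(0.05) + (5)²(0.25) + (8)²(0.35) + (10)²(0.1) + (11)²(0.05) + (12)²(0.2) = 73.7
Var(W) = E[W²] − (E[W])² = 73.7 − (8.1)² = 8.09

8.090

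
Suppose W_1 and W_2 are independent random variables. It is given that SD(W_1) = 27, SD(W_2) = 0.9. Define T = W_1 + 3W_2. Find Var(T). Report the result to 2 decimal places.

Var(W_1) = 729, Var(W_2) = 0.81
By independence, Var(T) = (1)²Var(W_1) + (3)²Var(W_2)
= (1)²·729 + (3)²·0.81 = 736.29

736.29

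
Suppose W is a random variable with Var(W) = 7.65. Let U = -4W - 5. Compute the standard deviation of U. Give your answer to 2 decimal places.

Var(-4W - 5) = (-4)²·7.65 = 122.4
SD(U) = √122.4 ≈ 11.06

11.06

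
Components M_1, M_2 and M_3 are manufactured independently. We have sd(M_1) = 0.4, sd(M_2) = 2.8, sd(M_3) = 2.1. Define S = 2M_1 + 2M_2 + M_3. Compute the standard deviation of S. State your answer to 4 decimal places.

6.0341

V(M_1) = 0.16, V(M_2) = 7.84, V(M_3) = 4.41
By independence, V(S) = (2)²V(M_1) + (2)²V(M_2) + (1)²V(M_3)
= (2)²·0.16 + (2)²·7.84 + (1)²·4.41 = 36.41
sd(S) = √36.41 ≈ 6.0341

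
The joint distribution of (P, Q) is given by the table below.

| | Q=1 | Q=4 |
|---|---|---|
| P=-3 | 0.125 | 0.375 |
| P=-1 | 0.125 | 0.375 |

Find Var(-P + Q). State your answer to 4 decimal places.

E[P] = -2,  E[Q] = 3.25,  E[PQ] = -6.5
Var(P) = 5 − (-2)² = 1;  Var(Q) = 12.25 − (3.25)² = 1.6875
cov(P,Q) = -6.5 − (-2)(3.25) = 0
Var(-P + Q) = (-1)²·1 + (1)²·1.6875 + 2·(-1)·(1)·0 = 2.6875

2.6875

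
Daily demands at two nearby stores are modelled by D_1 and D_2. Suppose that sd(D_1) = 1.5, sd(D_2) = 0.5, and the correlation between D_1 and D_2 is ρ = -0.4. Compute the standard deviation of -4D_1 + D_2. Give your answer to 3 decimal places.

6.217

Var(D_1) = (1.5)² = 2.25;  Var(D_2) = (0.5)² = 0.25
Cov(D_1,D_2) = ρ·sd(D_1)·sd(D_2) = -0.4·1.5·0.5 = -0.3
Var(-4D_1 + D_2) = (-4)²·Var(D_1) + (1)²·Var(D_2) + 2·(-4)·(1)·Cov(D_1,D_2)
= 16·2.25 + 1·0.25 + -8·-0.3 = 38.65
sd(-4D_1 + D_2) = √38.65 ≈ 6.217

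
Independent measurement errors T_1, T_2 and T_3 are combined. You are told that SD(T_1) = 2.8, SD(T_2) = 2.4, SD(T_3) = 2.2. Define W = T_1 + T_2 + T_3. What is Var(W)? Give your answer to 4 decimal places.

18.4400

Var(T_1) = 7.84, Var(T_2) = 5.76, Var(T_3) = 4.84
By independence, Var(W) = (1)²Var(T_1) + (1)²Var(T_2) + (1)²Var(T_3)
= (1)²·7.84 + (1)²·5.76 + (1)²·4.84 = 18.44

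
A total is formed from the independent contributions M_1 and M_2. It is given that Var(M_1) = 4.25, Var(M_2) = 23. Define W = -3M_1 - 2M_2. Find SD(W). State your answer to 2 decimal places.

11.41

By independence, Var(W) = (-3)²Var(M_1) + (-2)²Var(M_2)
= (-3)²·4.25 + (-2)²·23 = 130.25
SD(W) = √130.25 ≈ 11.41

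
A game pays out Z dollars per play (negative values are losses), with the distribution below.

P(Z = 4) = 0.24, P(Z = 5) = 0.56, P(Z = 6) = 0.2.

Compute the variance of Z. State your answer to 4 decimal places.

0.4384

E[Z] = (4)(0.24) + (5)(0.56) + (6)(0.2) = 4.96
E[Z²] = (4)²(0.24) + (5)²(0.56) + (6)²(0.2) = 25.04
V(Z) = E[Z²] − (E[Z])² = 25.04 − (4.96)² = 0.4384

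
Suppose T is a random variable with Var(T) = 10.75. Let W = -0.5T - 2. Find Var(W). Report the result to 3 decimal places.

Var(-0.5T - 2) = (-0.5)²·Var(T) = 0.25·10.75 = 2.6875

2.688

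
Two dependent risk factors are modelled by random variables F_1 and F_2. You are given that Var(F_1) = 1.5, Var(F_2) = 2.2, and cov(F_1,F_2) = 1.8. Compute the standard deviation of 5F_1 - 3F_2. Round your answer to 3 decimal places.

Var(5F_1 - 3F_2) = (5)²·Var(F_1) + (-3)²·Var(F_2) + 2·(5)·(-3)·cov(F_1,F_2)
= 25·1.5 + 9·2.2 + -30·1.8 = 3.3
σ(5F_1 - 3F_2) = √3.3 ≈ 1.817

1.817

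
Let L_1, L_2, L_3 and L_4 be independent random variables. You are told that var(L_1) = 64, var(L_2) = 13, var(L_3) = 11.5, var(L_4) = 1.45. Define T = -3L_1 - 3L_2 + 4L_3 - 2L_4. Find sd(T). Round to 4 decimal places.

29.7120

By independence, var(T) = (-3)²var(L_1) + (-3)²var(L_2) + (4)²var(L_3) + (-2)²var(L_4)
= (-3)²·64 + (-3)²·13 + (4)²·11.5 + (-2)²·1.45 = 882.8
sd(T) = √882.8 ≈ 29.7120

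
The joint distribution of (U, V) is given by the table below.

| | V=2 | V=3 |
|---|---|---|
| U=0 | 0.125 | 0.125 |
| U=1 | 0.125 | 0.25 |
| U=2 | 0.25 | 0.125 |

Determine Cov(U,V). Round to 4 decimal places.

E[U] = 1.125,  E[V] = 2.5
E[UV] = 2.75
Cov(U,V) = E[UV] − E[U]E[V] = 2.75 − (1.125)(2.5) = -0.0625

-0.0625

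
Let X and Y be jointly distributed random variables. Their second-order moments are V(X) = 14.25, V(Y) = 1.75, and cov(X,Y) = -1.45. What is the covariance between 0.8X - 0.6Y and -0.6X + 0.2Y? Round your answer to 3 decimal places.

-7.804

cov(0.8X - 0.6Y, -0.6X + 0.2Y) = (0.8)(-0.6)V(X) + (-0.6)(0.2)V(Y) + [(0.8)(0.2) + (-0.6)(-0.6)]cov(X,Y)
= -0.48·14.25 + -0.12·1.75 + 0.52·-1.45 = -7.804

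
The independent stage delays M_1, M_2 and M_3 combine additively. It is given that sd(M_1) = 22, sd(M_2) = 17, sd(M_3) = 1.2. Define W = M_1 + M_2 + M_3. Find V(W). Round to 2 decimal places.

774.44

V(M_1) = 484, V(M_2) = 289, V(M_3) = 1.44
By independence, V(W) = (1)²V(M_1) + (1)²V(M_2) + (1)²V(M_3)
= (1)²·484 + (1)²·289 + (1)²·1.44 = 774.44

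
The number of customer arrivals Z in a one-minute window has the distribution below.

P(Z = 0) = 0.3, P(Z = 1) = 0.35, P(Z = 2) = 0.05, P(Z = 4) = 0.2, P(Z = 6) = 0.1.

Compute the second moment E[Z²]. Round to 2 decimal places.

E[Z²] = (0)²(0.3) + (1)²(0.35) + (2)²(0.05) + (4)²(0.2) + (6)²(0.1) = 7.35

7.35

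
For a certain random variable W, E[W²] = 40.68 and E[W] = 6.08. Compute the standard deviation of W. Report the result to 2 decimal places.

1.93

Var(W) = 40.68 − (6.08)² = 3.7136
σ(W) = √3.7136 ≈ 1.93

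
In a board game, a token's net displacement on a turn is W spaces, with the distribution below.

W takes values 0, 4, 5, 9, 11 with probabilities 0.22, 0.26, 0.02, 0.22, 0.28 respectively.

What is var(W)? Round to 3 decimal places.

E[W] = (0)(0.22) + (4)(0.26) + (5)(0.02) + (9)(0.22) + (11)(0.28) = 6.2
E[W²] = (0)²(0.22) + (4)²(0.26) + (5)²(0.02) + (9)²(0.22) + (11)²(0.28) = 56.36
var(W) = E[W²] − (E[W])² = 56.36 − (6.2)² = 17.92

17.920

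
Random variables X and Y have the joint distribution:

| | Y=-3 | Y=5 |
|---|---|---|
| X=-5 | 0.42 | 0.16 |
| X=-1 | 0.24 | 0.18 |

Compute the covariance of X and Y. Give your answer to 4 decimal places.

1.1904

E[X] = -3.32,  E[Y] = -0.28
E[XY] = 2.12
Cov(X,Y) = E[XY] − E[X]E[Y] = 2.12 − (-3.32)(-0.28) = 1.1904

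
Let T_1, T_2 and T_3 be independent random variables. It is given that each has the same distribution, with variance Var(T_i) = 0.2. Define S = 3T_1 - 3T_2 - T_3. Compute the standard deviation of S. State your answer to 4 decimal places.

By independence, Var(S) = (3)²Var(T_1) + (-3)²Var(T_2) + (-1)²Var(T_3)
= (3)²·0.2 + (-3)²·0.2 + (-1)²·0.2 = 3.8
SD(S) = √3.8 ≈ 1.9494

1.9494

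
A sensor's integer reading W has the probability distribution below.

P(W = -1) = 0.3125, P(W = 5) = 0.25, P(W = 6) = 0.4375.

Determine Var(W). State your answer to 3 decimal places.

E[W] = (-1)(0.3125) + (5)(0.25) + (6)(0.4375) = 3.5625
E[W²] = (-1)²(0.3125) + (5)²(0.25) + (6)²(0.4375) = 22.3125
Var(W) = E[W²] − (E[W])² = 22.3125 − (3.5625)² = 9.62109375

9.621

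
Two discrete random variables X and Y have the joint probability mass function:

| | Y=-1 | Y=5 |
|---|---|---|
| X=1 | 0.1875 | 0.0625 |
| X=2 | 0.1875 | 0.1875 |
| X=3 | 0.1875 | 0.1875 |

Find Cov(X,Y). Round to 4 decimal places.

E[X] = 2.125,  E[Y] = 1.625
E[XY] = 3.875
Cov(X,Y) = E[XY] − E[X]E[Y] = 3.875 − (2.125)(1.625) = 0.421875

0.4219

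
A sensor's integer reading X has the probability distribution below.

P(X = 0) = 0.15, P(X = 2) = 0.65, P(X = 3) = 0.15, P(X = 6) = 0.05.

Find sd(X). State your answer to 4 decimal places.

E[X] = (0)(0.15) + (2)(0.65) + (3)(0.15) + (6)(0.05) = 2.05
E[X²] = (0)²(0.15) + (2)²(0.65) + (3)²(0.15) + (6)²(0.05) = 5.75
var(X) = E[X²] − (E[X])² = 5.75 − (2.05)² = 1.5475
sd(X) = √1.5475 ≈ 1.2440

1.2440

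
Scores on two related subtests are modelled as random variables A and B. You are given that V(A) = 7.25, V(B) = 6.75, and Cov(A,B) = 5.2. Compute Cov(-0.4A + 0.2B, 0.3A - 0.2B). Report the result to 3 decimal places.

-0.412

Cov(-0.4A + 0.2B, 0.3A - 0.2B) = (-0.4)(0.3)V(A) + (0.2)(-0.2)V(B) + [(-0.4)(-0.2) + (0.2)(0.3)]Cov(A,B)
= -0.12·7.25 + -0.04·6.75 + 0.14·5.2 = -0.412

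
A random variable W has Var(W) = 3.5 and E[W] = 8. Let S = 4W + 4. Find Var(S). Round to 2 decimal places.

56.00

Var(4W + 4) = (4)²·Var(W) = 16·3.5 = 56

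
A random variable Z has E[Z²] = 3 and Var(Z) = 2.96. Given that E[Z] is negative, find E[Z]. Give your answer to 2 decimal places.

-0.20

(E[Z])² = E[Z²] − Var(Z) = 3 − 2.96 = 0.04
E[Z] = −√0.04 = -0.2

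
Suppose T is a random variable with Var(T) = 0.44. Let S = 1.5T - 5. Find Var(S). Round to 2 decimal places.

Var(1.5T - 5) = (1.5)²·Var(T) = 2.25·0.44 = 0.99

0.99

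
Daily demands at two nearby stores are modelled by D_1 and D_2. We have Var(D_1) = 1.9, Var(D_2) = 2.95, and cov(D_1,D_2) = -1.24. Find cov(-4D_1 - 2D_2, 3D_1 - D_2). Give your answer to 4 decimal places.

cov(-4D_1 - 2D_2, 3D_1 - D_2) = (-4)(3)Var(D_1) + (-2)(-1)Var(D_2) + [(-4)(-1) + (-2)(3)]cov(D_1,D_2)
= -12·1.9 + 2·2.95 + -2·-1.24 = -14.42

-14.4200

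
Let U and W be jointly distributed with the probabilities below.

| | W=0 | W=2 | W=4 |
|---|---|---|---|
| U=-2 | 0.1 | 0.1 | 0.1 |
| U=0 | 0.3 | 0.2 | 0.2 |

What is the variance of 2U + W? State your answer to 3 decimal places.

5.640

E[U] = -0.6,  E[W] = 1.8,  E[UW] = -1.2
Var(U) = 1.2 − (-0.6)² = 0.84;  Var(W) = 6 − (1.8)² = 2.76
cov(U,W) = -1.2 − (-0.6)(1.8) = -0.12
Var(2U + W) = (2)²·0.84 + (1)²·2.76 + 2·(2)·(1)·-0.12 = 5.64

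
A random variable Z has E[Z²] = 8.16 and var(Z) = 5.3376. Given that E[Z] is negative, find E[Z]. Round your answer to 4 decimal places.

-1.6800

(E[Z])² = E[Z²] − var(Z) = 8.16 − 5.3376 = 2.8224
E[Z] = −√2.8224 = -1.68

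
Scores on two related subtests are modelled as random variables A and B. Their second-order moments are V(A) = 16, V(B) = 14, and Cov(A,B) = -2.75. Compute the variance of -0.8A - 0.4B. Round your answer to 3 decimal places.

10.720

V(-0.8A - 0.4B) = (-0.8)²·V(A) + (-0.4)²·V(B) + 2·(-0.8)·(-0.4)·Cov(A,B)
= 0.64·16 + 0.16·14 + 0.64·-2.75 = 10.72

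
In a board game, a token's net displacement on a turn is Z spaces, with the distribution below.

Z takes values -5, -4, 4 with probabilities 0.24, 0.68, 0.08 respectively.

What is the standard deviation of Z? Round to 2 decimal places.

E[Z] = (-5)(0.24) + (-4)(0.68) + (4)(0.08) = -3.6
E[Z²] = (-5)²(0.24) + (-4)²(0.68) + (4)²(0.08) = 18.16
Var(Z) = E[Z²] − (E[Z])² = 18.16 − (-3.6)² = 5.2
SD(Z) = √5.2 ≈ 2.28

2.28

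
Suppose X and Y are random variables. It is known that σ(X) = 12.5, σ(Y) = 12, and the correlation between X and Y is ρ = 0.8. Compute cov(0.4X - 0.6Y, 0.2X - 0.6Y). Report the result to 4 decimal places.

21.1400

Var(X) = (12.5)² = 156.25;  Var(Y) = (12)² = 144
cov(X,Y) = ρ·σ(X)·σ(Y) = 0.8·12.5·12 = 120
cov(0.4X - 0.6Y, 0.2X - 0.6Y) = (0.4)(0.2)Var(X) + (-0.6)(-0.6)Var(Y) + [(0.4)(-0.6) + (-0.6)(0.2)]cov(X,Y)
= 0.08·156.25 + 0.36·144 + -0.36·120 = 21.14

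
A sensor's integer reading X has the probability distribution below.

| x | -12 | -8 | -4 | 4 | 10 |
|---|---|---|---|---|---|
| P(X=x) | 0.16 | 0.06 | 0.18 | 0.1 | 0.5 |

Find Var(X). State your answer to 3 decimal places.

E[X] = (-12)(0.16) + (-8)(0.06) + (-4)(0.18) + (4)(0.1) + (10)(0.5) = 2.28
E[X²] = (-12)²(0.16) + (-8)²(0.06) + (-4)²(0.18) + (4)²(0.1) + (10)²(0.5) = 81.36
Var(X) = E[X²] − (E[X])² = 81.36 − (2.28)² = 76.1616

76.162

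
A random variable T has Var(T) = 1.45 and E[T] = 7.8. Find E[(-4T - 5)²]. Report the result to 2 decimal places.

1333.64

E[-4T - 5] = -4·7.8 − 5 = -36.2
Var(-4T - 5) = (-4)²·1.45 = 23.2
E[(-4T - 5)²] = Var((-4T - 5)) + (E[(-4T - 5)])² = 23.2 + (-36.2)² = 1333.64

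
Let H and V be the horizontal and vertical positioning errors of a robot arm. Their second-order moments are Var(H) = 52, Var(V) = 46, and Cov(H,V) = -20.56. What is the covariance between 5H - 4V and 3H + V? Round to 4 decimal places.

739.9200

Cov(5H - 4V, 3H + V) = (5)(3)Var(H) + (-4)(1)Var(V) + [(5)(1) + (-4)(3)]Cov(H,V)
= 15·52 + -4·46 + -7·-20.56 = 739.92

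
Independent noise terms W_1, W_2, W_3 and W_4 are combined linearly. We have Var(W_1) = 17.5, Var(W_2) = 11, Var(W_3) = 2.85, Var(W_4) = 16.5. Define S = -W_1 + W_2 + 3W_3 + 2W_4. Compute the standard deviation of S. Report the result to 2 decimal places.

10.96

By independence, Var(S) = (-1)²Var(W_1) + (1)²Var(W_2) + (3)²Var(W_3) + (2)²Var(W_4)
= (-1)²·17.5 + (1)²·11 + (3)²·2.85 + (2)²·16.5 = 120.15
σ(S) = √120.15 ≈ 10.96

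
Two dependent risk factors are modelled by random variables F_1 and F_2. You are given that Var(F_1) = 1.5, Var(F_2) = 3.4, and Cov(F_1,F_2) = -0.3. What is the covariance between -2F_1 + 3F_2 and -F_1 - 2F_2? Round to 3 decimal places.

Cov(-2F_1 + 3F_2, -F_1 - 2F_2) = (-2)(-1)Var(F_1) + (3)(-2)Var(F_2) + [(-2)(-2) + (3)(-1)]Cov(F_1,F_2)
= 2·1.5 + -6·3.4 + 1·-0.3 = -17.7

-17.700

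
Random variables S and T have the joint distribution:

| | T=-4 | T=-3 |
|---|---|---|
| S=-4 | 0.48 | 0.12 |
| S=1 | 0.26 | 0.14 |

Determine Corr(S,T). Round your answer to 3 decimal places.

0.168

E[S] = -2,  E[T] = -3.74
E[ST] = 7.66
Cov(S,T) = E[ST] − E[S]E[T] = 7.66 − (-2)(-3.74) = 0.18
Var(S) = 6,  Var(T) = 0.1924
ρ = 0.18 / √(6·0.1924) ≈ 0.168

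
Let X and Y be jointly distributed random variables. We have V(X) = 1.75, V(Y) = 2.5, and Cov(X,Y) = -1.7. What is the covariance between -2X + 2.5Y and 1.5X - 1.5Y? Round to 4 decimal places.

-26.1000

Cov(-2X + 2.5Y, 1.5X - 1.5Y) = (-2)(1.5)V(X) + (2.5)(-1.5)V(Y) + [(-2)(-1.5) + (2.5)(1.5)]Cov(X,Y)
= -3·1.75 + -3.75·2.5 + 6.75·-1.7 = -26.1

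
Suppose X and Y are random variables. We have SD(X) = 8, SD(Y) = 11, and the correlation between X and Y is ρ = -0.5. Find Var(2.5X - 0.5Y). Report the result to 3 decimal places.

540.250

Var(X) = (8)² = 64;  Var(Y) = (11)² = 121
Cov(X,Y) = ρ·SD(X)·SD(Y) = -0.5·8·11 = -44
Var(2.5X - 0.5Y) = (2.5)²·Var(X) + (-0.5)²·Var(Y) + 2·(2.5)·(-0.5)·Cov(X,Y)
= 6.25·64 + 0.25·121 + -2.5·-44 = 540.25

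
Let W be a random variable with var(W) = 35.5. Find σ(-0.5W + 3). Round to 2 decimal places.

2.98

var(-0.5W + 3) = (-0.5)²·35.5 = 8.875
σ(-0.5W + 3) = √8.875 ≈ 2.98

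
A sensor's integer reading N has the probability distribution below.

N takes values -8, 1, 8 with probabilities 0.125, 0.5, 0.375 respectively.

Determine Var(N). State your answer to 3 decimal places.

E[N] = (-8)(0.125) + (1)(0.5) + (8)(0.375) = 2.5
E[N²] = (-8)²(0.125) + (1)²(0.5) + (8)²(0.375) = 32.5
Var(N) = E[N²] − (E[N])² = 32.5 − (2.5)² = 26.25

26.250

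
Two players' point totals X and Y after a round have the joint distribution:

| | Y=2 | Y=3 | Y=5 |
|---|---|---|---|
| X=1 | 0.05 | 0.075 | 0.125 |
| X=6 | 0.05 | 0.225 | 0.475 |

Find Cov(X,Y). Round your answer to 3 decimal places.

E[X] = 4.75,  E[Y] = 4.1
E[XY] = 19.85
Cov(X,Y) = E[XY] − E[X]E[Y] = 19.85 − (4.75)(4.1) = 0.375

0.375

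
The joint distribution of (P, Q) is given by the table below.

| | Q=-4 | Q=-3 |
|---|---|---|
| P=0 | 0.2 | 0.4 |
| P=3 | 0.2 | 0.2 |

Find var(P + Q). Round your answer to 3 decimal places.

E[P] = 1.2,  E[Q] = -3.4,  E[PQ] = -4.2
var(P) = 3.6 − (1.2)² = 2.16;  var(Q) = 11.8 − (-3.4)² = 0.24
Cov(P,Q) = -4.2 − (1.2)(-3.4) = -0.12
var(P + Q) = (1)²·2.16 + (1)²·0.24 + 2·(1)·(1)·-0.12 = 2.16

2.160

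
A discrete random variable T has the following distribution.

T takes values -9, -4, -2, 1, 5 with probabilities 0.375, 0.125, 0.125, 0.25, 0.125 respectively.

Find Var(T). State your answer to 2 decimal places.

25.69

E[T] = (-9)(0.375) + (-4)(0.125) + (-2)(0.125) + (1)(0.25) + (5)(0.125) = -3.25
E[T²] = (-9)²(0.375) + (-4)²(0.125) + (-2)²(0.125) + (1)²(0.25) + (5)²(0.125) = 36.25
Var(T) = E[T²] − (E[T])² = 36.25 − (-3.25)² = 25.6875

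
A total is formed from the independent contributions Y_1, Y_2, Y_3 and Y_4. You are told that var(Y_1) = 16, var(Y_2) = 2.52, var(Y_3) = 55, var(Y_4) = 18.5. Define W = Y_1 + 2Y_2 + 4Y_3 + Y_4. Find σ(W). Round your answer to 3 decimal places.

30.407

By independence, var(W) = (1)²var(Y_1) + (2)²var(Y_2) + (4)²var(Y_3) + (1)²var(Y_4)
= (1)²·16 + (2)²·2.52 + (4)²·55 + (1)²·18.5 = 924.58
σ(W) = √924.58 ≈ 30.407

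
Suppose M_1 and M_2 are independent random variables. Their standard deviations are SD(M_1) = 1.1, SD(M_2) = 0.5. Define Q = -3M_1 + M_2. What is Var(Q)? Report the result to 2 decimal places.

11.14

Var(M_1) = 1.21, Var(M_2) = 0.25
By independence, Var(Q) = (-3)²Var(M_1) + (1)²Var(M_2)
= (-3)²·1.21 + (1)²·0.25 = 11.14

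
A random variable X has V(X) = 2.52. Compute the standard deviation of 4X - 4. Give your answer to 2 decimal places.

V(4X - 4) = (4)²·2.52 = 40.32
sd(4X - 4) = √40.32 ≈ 6.35

6.35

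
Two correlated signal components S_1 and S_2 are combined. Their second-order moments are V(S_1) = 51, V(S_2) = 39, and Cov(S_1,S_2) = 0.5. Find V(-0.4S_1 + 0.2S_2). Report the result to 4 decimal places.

9.6400

V(-0.4S_1 + 0.2S_2) = (-0.4)²·V(S_1) + (0.2)²·V(S_2) + 2·(-0.4)·(0.2)·Cov(S_1,S_2)
= 0.16·51 + 0.04·39 + -0.16·0.5 = 9.64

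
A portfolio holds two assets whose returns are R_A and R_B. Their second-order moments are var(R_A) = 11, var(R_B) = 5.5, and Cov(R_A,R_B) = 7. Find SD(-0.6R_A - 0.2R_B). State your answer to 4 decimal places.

var(-0.6R_A - 0.2R_B) = (-0.6)²·var(R_A) + (-0.2)²·var(R_B) + 2·(-0.6)·(-0.2)·Cov(R_A,R_B)
= 0.36·11 + 0.04·5.5 + 0.24·7 = 5.86
SD(-0.6R_A - 0.2R_B) = √5.86 ≈ 2.4207

2.4207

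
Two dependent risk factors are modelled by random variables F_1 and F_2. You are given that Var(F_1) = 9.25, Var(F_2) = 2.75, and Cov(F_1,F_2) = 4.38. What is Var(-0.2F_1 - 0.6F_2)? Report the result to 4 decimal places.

2.4112

Var(-0.2F_1 - 0.6F_2) = (-0.2)²·Var(F_1) + (-0.6)²·Var(F_2) + 2·(-0.2)·(-0.6)·Cov(F_1,F_2)
= 0.04·9.25 + 0.36·2.75 + 0.24·4.38 = 2.4112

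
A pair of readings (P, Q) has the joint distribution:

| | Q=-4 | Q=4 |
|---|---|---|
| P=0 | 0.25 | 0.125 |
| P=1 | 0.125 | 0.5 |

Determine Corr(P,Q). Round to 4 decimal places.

0.4667

E[P] = 0.625,  E[Q] = 1
E[PQ] = 1.5
Cov(P,Q) = E[PQ] − E[P]E[Q] = 1.5 − (0.625)(1) = 0.875
Var(P) = 0.234375,  Var(Q) = 15
ρ = 0.875 / √(0.234375·15) ≈ 0.4667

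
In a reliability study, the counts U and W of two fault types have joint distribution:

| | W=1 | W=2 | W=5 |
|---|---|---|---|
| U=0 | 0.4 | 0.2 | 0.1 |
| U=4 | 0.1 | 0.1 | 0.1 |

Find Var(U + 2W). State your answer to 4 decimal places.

E[U] = 1.2,  E[W] = 2.1,  E[UW] = 3.2
Var(U) = 4.8 − (1.2)² = 3.36;  Var(W) = 6.7 − (2.1)² = 2.29
Cov(U,W) = 3.2 − (1.2)(2.1) = 0.68
Var(U + 2W) = (1)²·3.36 + (2)²·2.29 + 2·(1)·(2)·0.68 = 15.24

15.2400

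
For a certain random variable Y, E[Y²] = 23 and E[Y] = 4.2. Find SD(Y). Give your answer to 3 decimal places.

2.315

V(Y) = 23 − (4.2)² = 5.36
SD(Y) = √5.36 ≈ 2.315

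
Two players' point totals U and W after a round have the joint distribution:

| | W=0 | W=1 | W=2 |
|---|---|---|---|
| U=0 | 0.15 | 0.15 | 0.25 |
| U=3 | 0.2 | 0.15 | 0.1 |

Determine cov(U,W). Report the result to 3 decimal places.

E[U] = 1.35,  E[W] = 1
E[UW] = 1.05
cov(U,W) = E[UW] − E[U]E[W] = 1.05 − (1.35)(1) = -0.3

-0.300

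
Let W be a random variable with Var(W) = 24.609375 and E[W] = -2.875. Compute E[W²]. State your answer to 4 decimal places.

E[W²] = Var(W) + (E[W])² = 24.609375 + (-2.875)² = 32.875

32.8750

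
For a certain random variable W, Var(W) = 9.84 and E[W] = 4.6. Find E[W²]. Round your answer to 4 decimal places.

E[W²] = Var(W) + (E[W])² = 9.84 + (4.6)² = 31

31.0000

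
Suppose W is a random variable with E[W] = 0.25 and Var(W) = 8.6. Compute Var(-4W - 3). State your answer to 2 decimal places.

Var(-4W - 3) = (-4)²·Var(W) = 16·8.6 = 137.6

137.60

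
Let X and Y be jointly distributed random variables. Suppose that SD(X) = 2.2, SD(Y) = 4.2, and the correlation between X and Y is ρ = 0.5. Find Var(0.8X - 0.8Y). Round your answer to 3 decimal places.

Var(X) = (2.2)² = 4.84;  Var(Y) = (4.2)² = 17.64
Cov(X,Y) = ρ·SD(X)·SD(Y) = 0.5·2.2·4.2 = 4.62
Var(0.8X - 0.8Y) = (0.8)²·Var(X) + (-0.8)²·Var(Y) + 2·(0.8)·(-0.8)·Cov(X,Y)
= 0.64·4.84 + 0.64·17.64 + -1.28·4.62 = 8.4736

8.474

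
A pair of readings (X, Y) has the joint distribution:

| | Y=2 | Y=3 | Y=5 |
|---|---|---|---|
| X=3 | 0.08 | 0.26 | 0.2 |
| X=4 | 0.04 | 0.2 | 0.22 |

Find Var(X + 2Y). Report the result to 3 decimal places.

5.650

E[X] = 3.46,  E[Y] = 3.72,  E[XY] = 12.94
Var(X) = 12.22 − (3.46)² = 0.2484;  Var(Y) = 15.12 − (3.72)² = 1.2816
cov(X,Y) = 12.94 − (3.46)(3.72) = 0.0688
Var(X + 2Y) = (1)²·0.2484 + (2)²·1.2816 + 2·(1)·(2)·0.0688 = 5.65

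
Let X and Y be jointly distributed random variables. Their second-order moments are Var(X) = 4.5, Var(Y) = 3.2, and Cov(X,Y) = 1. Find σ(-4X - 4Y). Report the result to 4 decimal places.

12.4579

Var(-4X - 4Y) = (-4)²·Var(X) + (-4)²·Var(Y) + 2·(-4)·(-4)·Cov(X,Y)
= 16·4.5 + 16·3.2 + 32·1 = 155.2
σ(-4X - 4Y) = √155.2 ≈ 12.4579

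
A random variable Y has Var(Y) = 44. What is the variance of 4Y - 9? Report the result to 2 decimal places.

Var(4Y - 9) = (4)²·Var(Y) = 16·44 = 704

704.00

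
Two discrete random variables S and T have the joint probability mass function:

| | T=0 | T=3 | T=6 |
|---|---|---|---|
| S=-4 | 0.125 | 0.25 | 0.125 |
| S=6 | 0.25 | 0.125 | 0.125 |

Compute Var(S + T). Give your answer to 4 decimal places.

E[S] = 1,  E[T] = 2.625,  E[ST] = 0.75
Var(S) = 26 − (1)² = 25;  Var(T) = 12.375 − (2.625)² = 5.484375
cov(S,T) = 0.75 − (1)(2.625) = -1.875
Var(S + T) = (1)²·25 + (1)²·5.484375 + 2·(1)·(1)·-1.875 = 26.734375

26.7344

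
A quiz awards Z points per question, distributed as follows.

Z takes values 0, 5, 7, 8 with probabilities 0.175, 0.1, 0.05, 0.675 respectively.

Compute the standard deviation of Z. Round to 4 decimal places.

E[Z] = (0)(0.175) + (5)(0.1) + (7)(0.05) + (8)(0.675) = 6.25
E[Z²] = (0)²(0.175) + (5)²(0.1) + (7)²(0.05) + (8)²(0.675) = 48.15
Var(Z) = E[Z²] − (E[Z])² = 48.15 − (6.25)² = 9.0875
sd(Z) = √9.0875 ≈ 3.0145

3.0145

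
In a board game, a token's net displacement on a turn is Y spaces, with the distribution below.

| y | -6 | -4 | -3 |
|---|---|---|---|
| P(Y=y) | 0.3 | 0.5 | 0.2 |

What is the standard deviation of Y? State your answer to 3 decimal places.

E[Y] = (-6)(0.3) + (-4)(0.5) + (-3)(0.2) = -4.4
E[Y²] = (-6)²(0.3) + (-4)²(0.5) + (-3)²(0.2) = 20.6
var(Y) = E[Y²] − (E[Y])² = 20.6 − (-4.4)² = 1.24
sd(Y) = √1.24 ≈ 1.114

1.114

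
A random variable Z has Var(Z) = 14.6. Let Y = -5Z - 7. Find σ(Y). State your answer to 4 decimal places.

19.1050

Var(-5Z - 7) = (-5)²·14.6 = 365
σ(Y) = √365 ≈ 19.1050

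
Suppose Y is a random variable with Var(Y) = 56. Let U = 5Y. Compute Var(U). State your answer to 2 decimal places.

1400.00

Var(5Y) = (5)²·Var(Y) = 25·56 = 1400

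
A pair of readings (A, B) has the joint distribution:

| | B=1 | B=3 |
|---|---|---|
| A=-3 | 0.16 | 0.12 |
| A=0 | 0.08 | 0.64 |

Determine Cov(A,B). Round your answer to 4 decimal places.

0.5568

E[A] = -0.84,  E[B] = 2.52
E[AB] = -1.56
Cov(A,B) = E[AB] − E[A]E[B] = -1.56 − (-0.84)(2.52) = 0.5568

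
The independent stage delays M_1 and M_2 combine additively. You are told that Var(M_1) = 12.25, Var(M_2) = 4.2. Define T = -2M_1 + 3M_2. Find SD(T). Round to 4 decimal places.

By independence, Var(T) = (-2)²Var(M_1) + (3)²Var(M_2)
= (-2)²·12.25 + (3)²·4.2 = 86.8
SD(T) = √86.8 ≈ 9.3167

9.3167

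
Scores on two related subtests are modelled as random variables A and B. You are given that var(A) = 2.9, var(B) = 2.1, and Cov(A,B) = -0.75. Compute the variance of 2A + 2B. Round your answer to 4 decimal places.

var(2A + 2B) = (2)²·var(A) + (2)²·var(B) + 2·(2)·(2)·Cov(A,B)
= 4·2.9 + 4·2.1 + 8·-0.75 = 14

14.0000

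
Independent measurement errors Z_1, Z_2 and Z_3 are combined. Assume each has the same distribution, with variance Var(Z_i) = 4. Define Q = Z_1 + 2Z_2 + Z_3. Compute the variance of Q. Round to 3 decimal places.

By independence, Var(Q) = (1)²Var(Z_1) + (2)²Var(Z_2) + (1)²Var(Z_3)
= (1)²·4 + (2)²·4 + (1)²·4 = 24

24.000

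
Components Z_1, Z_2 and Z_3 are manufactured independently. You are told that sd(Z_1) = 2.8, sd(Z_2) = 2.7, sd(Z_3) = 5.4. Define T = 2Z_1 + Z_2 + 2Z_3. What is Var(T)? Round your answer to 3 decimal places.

Var(Z_1) = 7.84, Var(Z_2) = 7.29, Var(Z_3) = 29.16
By independence, Var(T) = (2)²Var(Z_1) + (1)²Var(Z_2) + (2)²Var(Z_3)
= (2)²·7.84 + (1)²·7.29 + (2)²·29.16 = 155.29

155.290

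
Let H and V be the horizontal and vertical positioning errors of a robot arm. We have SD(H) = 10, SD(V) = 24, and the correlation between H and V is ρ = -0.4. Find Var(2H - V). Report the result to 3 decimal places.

Var(H) = (10)² = 100;  Var(V) = (24)² = 576
Cov(H,V) = ρ·SD(H)·SD(V) = -0.4·10·24 = -96
Var(2H - V) = (2)²·Var(H) + (-1)²·Var(V) + 2·(2)·(-1)·Cov(H,V)
= 4·100 + 1·576 + -4·-96 = 1360

1360.000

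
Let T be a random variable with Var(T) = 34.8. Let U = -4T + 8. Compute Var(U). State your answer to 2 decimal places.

556.80

Var(-4T + 8) = (-4)²·Var(T) = 16·34.8 = 556.8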